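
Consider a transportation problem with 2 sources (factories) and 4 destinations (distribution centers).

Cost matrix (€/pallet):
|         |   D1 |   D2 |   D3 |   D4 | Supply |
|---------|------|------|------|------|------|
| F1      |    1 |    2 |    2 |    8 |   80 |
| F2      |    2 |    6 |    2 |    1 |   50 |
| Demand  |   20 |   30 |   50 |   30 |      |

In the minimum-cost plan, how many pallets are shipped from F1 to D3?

30

Optimal shipments:
  F1–D1: 20 × €1 = €20
  F1–D2: 30 × €2 = €60
  F1–D3: 30 × €2 = €60
  F2–D3: 20 × €2 = €40
  F2–D4: 30 × €1 = €30
Total cost = €210.
So F1→D3 carries 30 pallets.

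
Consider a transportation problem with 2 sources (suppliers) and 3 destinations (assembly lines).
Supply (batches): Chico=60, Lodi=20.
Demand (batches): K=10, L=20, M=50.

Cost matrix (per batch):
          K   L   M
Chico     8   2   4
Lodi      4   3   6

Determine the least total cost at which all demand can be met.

Optimal allocation:
  Chico→L: 10 batches
  Chico→M: 50 batches
  Lodi→K: 10 batches
  Lodi→L: 10 batches
Total cost = 290.

290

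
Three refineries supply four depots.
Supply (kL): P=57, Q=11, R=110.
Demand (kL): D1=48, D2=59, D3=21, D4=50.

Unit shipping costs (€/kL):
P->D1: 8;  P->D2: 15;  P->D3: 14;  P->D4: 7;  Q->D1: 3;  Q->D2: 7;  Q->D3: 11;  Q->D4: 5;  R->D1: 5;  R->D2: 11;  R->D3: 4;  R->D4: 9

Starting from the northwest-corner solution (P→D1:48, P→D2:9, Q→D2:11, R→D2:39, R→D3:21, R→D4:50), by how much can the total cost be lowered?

259

Current plan cost = 48·8 + 9·15 + 11·7 + 39·11 + 21·4 + 50·9 = €1559.
Optimal plan:
  P–D1: 7 kL
  P–D4: 50 kL
  Q–D2: 11 kL
  R–D1: 41 kL
  R–D2: 48 kL
  R–D3: 21 kL
Optimal cost = €1300.
Saving = 1559 − 1300 = €259.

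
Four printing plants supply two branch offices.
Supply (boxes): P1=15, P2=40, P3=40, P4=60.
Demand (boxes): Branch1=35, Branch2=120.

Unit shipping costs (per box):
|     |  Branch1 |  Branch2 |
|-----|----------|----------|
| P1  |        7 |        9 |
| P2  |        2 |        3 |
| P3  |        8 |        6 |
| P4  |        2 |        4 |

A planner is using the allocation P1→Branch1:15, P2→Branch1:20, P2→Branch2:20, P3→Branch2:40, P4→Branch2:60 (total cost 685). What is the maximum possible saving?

Current plan cost = 15·7 + 20·2 + 20·3 + 40·6 + 60·4 = 685.
Optimal plan:
  P1–Branch2: 15 boxes
  P2–Branch2: 40 boxes
  P3–Branch2: 40 boxes
  P4–Branch1: 35 boxes
  P4–Branch2: 25 boxes
Optimal cost = 665.
Saving = 685 − 665 = 20.

20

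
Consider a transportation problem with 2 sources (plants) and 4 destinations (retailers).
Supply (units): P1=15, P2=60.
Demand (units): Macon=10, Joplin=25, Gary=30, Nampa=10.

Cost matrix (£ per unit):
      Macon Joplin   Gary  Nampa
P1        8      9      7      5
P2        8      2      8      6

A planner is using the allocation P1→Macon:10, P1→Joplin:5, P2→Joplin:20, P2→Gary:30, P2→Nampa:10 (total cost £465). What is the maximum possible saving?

Current plan cost = 10·8 + 5·9 + 20·2 + 30·8 + 10·6 = £465.
Optimal plan:
  P1 to Gary: 15 units
  P2 to Macon: 10 units
  P2 to Joplin: 25 units
  P2 to Gary: 15 units
  P2 to Nampa: 10 units
Optimal cost = £415.
Saving = 465 − 415 = £50.

50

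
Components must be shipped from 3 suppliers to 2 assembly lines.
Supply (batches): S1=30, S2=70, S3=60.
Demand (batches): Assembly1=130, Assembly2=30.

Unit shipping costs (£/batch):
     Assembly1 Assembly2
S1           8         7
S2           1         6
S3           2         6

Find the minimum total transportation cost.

400

A cheapest plan:
  S1–Assembly2: 30 batches
  S2–Assembly1: 70 batches
  S3–Assembly1: 60 batches
Total cost = £400.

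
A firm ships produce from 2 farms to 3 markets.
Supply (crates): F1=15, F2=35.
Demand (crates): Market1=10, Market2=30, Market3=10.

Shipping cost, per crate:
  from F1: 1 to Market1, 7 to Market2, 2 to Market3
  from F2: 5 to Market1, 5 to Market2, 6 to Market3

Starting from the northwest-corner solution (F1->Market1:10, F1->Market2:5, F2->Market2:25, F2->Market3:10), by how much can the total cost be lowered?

Current plan cost = 10·1 + 5·7 + 25·5 + 10·6 = 230.
Optimal plan:
  F1→Market1: 10 × 1 = 10
  F1→Market3: 5 × 2 = 10
  F2→Market2: 30 × 5 = 150
  F2→Market3: 5 × 6 = 30
Optimal cost = 200.
Saving = 230 − 200 = 30.

30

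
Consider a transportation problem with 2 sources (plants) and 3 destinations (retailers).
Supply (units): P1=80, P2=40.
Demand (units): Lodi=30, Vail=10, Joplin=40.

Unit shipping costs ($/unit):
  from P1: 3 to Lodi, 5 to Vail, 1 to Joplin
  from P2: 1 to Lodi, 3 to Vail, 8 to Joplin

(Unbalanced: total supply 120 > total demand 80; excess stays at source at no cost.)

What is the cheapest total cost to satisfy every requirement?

Optimal allocation:
  P1→Joplin: 40 units
  P2→Lodi: 30 units
  P2→Vail: 10 units
Total cost = $100.

100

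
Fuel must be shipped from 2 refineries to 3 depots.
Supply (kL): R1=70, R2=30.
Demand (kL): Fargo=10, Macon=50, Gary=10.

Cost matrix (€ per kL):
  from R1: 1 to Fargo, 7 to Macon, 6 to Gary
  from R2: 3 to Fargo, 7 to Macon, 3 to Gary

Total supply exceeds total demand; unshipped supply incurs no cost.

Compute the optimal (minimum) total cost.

Optimal allocation:
  R1–Fargo: 10 × €1 = €10
  R1–Macon: 30 × €7 = €210
  R2–Macon: 20 × €7 = €140
  R2–Gary: 10 × €3 = €30
Total = 10 + 210 + 140 + 30 = €390.
(Supply check: R1 ships 40; R2 ships 30.)

390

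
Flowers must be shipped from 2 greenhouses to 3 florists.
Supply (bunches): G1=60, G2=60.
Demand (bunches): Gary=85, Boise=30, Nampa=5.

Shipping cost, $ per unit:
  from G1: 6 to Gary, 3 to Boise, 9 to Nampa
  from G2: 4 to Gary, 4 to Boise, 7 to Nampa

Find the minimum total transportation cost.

An optimal shipping plan:
  G1->Gary: 25 × $6 = $150
  G1->Boise: 30 × $3 = $90
  G1->Nampa: 5 × $9 = $45
  G2->Gary: 60 × $4 = $240
Total = 150 + 90 + 45 + 240 = $525.
(Supply check: G1 ships 60; G2 ships 60.)

525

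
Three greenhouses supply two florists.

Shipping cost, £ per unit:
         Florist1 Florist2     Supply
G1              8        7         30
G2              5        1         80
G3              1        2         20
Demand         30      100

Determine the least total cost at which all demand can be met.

320

An optimal shipping plan:
  G1–Florist1: 10 × £8 = £80
  G1–Florist2: 20 × £7 = £140
  G2–Florist2: 80 × £1 = £80
  G3–Florist1: 20 × £1 = £20
Total = 80 + 140 + 80 + 20 = £320.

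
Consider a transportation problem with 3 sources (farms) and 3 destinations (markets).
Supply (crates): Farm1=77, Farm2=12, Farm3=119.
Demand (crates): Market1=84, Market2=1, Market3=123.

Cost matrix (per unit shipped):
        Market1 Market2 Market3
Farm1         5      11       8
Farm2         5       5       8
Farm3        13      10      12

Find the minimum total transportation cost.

1885

One minimum-cost allocation:
  Farm1–Market1: 73 × 5 = 365
  Farm1–Market3: 4 × 8 = 32
  Farm2–Market1: 11 × 5 = 55
  Farm2–Market2: 1 × 5 = 5
  Farm3–Market3: 119 × 12 = 1428
Total = 365 + 32 + 55 + 5 + 1428 = 1885.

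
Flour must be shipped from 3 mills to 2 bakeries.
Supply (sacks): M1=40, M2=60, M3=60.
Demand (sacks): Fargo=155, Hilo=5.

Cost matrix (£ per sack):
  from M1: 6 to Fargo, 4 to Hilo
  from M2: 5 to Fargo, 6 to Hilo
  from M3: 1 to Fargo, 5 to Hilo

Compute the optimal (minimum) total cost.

A cheapest plan:
  M1 to Fargo: 35 sacks
  M1 to Hilo: 5 sacks
  M2 to Fargo: 60 sacks
  M3 to Fargo: 60 sacks
Total cost = £590.
(Supply check: M1 ships 40; M2 ships 60; M3 ships 60.)

590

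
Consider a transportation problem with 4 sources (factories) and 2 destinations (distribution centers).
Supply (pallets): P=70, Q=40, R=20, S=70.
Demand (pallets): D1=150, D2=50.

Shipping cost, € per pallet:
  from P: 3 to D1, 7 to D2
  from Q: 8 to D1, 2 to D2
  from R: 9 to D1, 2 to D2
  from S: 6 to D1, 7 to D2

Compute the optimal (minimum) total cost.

A cheapest plan:
  P→D1: 70 pallets
  Q→D1: 10 pallets
  Q→D2: 30 pallets
  R→D2: 20 pallets
  S→D1: 70 pallets
Total cost = €810.

810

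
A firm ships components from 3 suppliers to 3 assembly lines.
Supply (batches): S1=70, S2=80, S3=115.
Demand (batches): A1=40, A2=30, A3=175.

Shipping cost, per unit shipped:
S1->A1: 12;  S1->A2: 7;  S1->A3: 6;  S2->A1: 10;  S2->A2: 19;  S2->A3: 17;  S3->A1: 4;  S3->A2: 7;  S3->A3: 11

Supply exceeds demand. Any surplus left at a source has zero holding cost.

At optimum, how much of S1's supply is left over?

An optimal plan:
  S1 to A3: 70 × 6 = 420
  S2 to A1: 40 × 10 = 400
  S2 to A3: 20 × 17 = 340
  S3 to A2: 30 × 7 = 210
  S3 to A3: 85 × 11 = 935
Total cost = 2305.
S1 ships 70 of its 70, leaving 0.

0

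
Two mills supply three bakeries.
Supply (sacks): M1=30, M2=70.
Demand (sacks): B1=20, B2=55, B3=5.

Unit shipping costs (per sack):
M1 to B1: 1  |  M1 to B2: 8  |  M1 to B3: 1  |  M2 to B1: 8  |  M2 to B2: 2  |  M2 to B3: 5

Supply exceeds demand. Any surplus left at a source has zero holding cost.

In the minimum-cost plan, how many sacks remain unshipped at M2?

15

An optimal plan:
  M1->B1: 20 × 1 = 20
  M1->B3: 5 × 1 = 5
  M2->B2: 55 × 2 = 110
Total cost = 135.
M2 ships 55 of its 70, leaving 15.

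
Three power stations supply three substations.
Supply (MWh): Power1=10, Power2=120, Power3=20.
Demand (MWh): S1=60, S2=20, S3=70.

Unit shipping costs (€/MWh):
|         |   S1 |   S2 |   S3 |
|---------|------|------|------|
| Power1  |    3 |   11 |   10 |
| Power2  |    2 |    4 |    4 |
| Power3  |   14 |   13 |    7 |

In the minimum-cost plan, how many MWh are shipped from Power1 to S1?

10

Optimal shipments:
  Power1–S1: 10 × €3 = €30
  Power2–S1: 50 × €2 = €100
  Power2–S2: 20 × €4 = €80
  Power2–S3: 50 × €4 = €200
  Power3–S3: 20 × €7 = €140
Total cost = €550.
So Power1→S1 carries 10 MWh.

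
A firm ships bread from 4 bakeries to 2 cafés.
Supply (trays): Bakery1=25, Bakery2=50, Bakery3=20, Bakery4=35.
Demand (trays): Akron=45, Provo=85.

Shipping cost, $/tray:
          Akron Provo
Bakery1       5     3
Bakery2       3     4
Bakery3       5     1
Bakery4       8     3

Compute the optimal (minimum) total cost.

An optimal shipping plan:
  Bakery1->Provo: 25 trays
  Bakery2->Akron: 45 trays
  Bakery2->Provo: 5 trays
  Bakery3->Provo: 20 trays
  Bakery4->Provo: 35 trays
Total cost = $355.

355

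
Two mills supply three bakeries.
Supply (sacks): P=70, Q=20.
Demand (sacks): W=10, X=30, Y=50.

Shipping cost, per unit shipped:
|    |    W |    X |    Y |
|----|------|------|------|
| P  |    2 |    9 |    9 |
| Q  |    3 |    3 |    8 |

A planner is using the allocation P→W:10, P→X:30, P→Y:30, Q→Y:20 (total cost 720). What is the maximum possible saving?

100

Current plan cost = 10·2 + 30·9 + 30·9 + 20·8 = 720.
Optimal plan:
  P->W: 10 × 2 = 20
  P->X: 10 × 9 = 90
  P->Y: 50 × 9 = 450
  Q->X: 20 × 3 = 60
Optimal cost = 620.
Saving = 720 − 620 = 100.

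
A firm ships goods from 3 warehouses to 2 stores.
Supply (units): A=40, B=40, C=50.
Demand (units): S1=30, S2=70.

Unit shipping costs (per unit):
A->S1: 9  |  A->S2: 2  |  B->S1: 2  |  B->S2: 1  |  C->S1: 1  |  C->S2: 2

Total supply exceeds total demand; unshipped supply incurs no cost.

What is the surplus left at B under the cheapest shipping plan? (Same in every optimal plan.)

Minimum-cost shipments:
  A->S2: 30 × 2 = 60
  B->S2: 40 × 1 = 40
  C->S1: 30 × 1 = 30
Total cost = 130.
B ships 40 of its 40, leaving 0.

0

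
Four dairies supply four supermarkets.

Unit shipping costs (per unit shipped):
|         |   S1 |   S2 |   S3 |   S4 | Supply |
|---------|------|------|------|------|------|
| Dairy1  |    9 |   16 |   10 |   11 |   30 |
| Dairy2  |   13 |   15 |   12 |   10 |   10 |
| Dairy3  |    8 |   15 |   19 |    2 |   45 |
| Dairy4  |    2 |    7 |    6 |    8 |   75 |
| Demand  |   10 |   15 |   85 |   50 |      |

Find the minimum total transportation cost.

925

One minimum-cost allocation:
  Dairy1→S3: 30 × 10 = 300
  Dairy2→S3: 5 × 12 = 60
  Dairy2→S4: 5 × 10 = 50
  Dairy3→S4: 45 × 2 = 90
  Dairy4→S1: 10 × 2 = 20
  Dairy4→S2: 15 × 7 = 105
  Dairy4→S3: 50 × 6 = 300
Total = 300 + 60 + 50 + 90 + 20 + 105 + 300 = 925.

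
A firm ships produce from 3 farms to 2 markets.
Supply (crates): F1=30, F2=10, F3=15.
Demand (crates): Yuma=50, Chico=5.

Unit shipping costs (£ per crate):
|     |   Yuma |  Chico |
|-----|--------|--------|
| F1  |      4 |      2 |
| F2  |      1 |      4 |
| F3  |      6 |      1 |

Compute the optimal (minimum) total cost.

195

An optimal shipping plan:
  F1–Yuma: 30 × £4 = £120
  F2–Yuma: 10 × £1 = £10
  F3–Yuma: 10 × £6 = £60
  F3–Chico: 5 × £1 = £5
Total = 120 + 10 + 60 + 5 = £195.
(Supply check: F1 ships 30; F2 ships 10; F3 ships 15.)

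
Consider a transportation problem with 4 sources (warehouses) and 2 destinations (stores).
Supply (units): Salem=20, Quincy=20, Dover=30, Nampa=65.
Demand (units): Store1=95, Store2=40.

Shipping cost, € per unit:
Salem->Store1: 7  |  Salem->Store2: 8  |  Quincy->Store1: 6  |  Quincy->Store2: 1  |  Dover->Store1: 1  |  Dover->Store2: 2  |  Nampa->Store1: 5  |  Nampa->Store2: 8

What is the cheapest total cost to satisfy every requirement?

Optimal allocation:
  Salem–Store1: 20 × €7 = €140
  Quincy–Store2: 20 × €1 = €20
  Dover–Store1: 10 × €1 = €10
  Dover–Store2: 20 × €2 = €40
  Nampa–Store1: 65 × €5 = €325
Total = 140 + 20 + 10 + 40 + 325 = €535.
(Supply check: Salem ships 20; Quincy ships 20; Dover ships 30; Nampa ships 65.)

535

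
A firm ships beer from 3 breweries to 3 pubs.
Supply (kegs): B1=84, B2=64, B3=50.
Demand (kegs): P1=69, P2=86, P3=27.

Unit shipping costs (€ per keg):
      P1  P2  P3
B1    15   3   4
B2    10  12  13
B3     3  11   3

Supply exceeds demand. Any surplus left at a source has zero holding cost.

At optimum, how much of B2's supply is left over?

16

Minimum-cost shipments:
  B1–P2: 84 × €3 = €252
  B2–P1: 46 × €10 = €460
  B2–P2: 2 × €12 = €24
  B3–P1: 23 × €3 = €69
  B3–P3: 27 × €3 = €81
Total cost = €886.
B2 ships 48 of its 64, leaving 16.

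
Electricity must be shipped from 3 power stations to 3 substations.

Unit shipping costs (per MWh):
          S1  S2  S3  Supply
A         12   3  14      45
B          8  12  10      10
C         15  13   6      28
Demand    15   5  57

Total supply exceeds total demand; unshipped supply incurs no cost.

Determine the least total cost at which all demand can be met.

One minimum-cost allocation:
  A->S1: 5 × 12 = 60
  A->S2: 5 × 3 = 15
  A->S3: 29 × 14 = 406
  B->S1: 10 × 8 = 80
  C->S3: 28 × 6 = 168
Total = 60 + 15 + 406 + 80 + 168 = 729.
(Supply check: A ships 39; B ships 10; C ships 28.)

729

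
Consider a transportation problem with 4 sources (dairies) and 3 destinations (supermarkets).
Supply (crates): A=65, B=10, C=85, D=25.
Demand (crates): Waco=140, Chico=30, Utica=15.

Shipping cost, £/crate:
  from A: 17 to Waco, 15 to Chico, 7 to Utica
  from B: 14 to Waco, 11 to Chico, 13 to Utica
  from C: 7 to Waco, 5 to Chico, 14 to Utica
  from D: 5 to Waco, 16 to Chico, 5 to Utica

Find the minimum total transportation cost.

Optimal allocation:
  A–Waco: 30 crates
  A–Chico: 20 crates
  A–Utica: 15 crates
  B–Chico: 10 crates
  C–Waco: 85 crates
  D–Waco: 25 crates
Total cost = £1745.
(Supply check: A ships 65; B ships 10; C ships 85; D ships 25.)

1745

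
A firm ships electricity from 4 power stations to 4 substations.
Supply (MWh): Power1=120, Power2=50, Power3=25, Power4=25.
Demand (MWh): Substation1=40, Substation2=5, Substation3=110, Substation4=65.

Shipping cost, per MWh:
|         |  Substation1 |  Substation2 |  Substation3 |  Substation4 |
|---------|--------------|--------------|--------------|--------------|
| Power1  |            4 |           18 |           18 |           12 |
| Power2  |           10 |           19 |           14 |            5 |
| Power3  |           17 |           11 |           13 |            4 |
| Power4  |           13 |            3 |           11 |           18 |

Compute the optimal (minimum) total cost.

2275

One minimum-cost allocation:
  Power1–Substation1: 40 × 4 = 160
  Power1–Substation3: 80 × 18 = 1440
  Power2–Substation4: 50 × 5 = 250
  Power3–Substation3: 10 × 13 = 130
  Power3–Substation4: 15 × 4 = 60
  Power4–Substation2: 5 × 3 = 15
  Power4–Substation3: 20 × 11 = 220
Total = 160 + 1440 + 250 + 130 + 60 + 15 + 220 = 2275.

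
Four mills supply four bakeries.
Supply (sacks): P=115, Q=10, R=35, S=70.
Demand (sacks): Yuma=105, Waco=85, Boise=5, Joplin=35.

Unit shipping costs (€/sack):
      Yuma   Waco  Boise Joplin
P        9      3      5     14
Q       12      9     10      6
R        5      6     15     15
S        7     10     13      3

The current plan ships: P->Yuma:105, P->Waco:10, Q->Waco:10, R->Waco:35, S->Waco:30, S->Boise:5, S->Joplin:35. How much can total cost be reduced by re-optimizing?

Current plan cost = 105·9 + 10·3 + 10·9 + 35·6 + 30·10 + 5·13 + 35·3 = €1745.
Optimal plan:
  P→Yuma: 25 sacks
  P→Waco: 85 sacks
  P→Boise: 5 sacks
  Q→Joplin: 10 sacks
  R→Yuma: 35 sacks
  S→Yuma: 45 sacks
  S→Joplin: 25 sacks
Optimal cost = €1130.
Saving = 1745 − 1130 = €615.

615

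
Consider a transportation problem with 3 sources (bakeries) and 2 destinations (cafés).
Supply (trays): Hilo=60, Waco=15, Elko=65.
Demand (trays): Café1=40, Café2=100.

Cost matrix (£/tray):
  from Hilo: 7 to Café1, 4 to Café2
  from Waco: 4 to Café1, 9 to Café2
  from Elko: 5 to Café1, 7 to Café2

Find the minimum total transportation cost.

705

An optimal shipping plan:
  Hilo→Café2: 60 × £4 = £240
  Waco→Café1: 15 × £4 = £60
  Elko→Café1: 25 × £5 = £125
  Elko→Café2: 40 × £7 = £280
Total = 240 + 60 + 125 + 280 = £705.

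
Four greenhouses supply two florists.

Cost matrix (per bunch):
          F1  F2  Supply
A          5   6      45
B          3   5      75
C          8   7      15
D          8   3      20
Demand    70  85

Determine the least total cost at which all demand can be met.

An optimal shipping plan:
  A to F2: 45 × 6 = 270
  B to F1: 70 × 3 = 210
  B to F2: 5 × 5 = 25
  C to F2: 15 × 7 = 105
  D to F2: 20 × 3 = 60
Total = 270 + 210 + 25 + 105 + 60 = 670.
(Supply check: A ships 45; B ships 75; C ships 15; D ships 20.)

670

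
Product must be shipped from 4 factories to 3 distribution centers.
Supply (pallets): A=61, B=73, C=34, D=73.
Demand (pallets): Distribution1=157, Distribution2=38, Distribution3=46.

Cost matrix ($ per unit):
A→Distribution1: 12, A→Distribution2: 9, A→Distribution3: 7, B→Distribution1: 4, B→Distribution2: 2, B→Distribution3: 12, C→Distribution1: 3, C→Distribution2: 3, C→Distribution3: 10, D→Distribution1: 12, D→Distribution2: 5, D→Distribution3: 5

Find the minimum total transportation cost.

1436

One minimum-cost allocation:
  A–Distribution1: 50 × $12 = $600
  A–Distribution3: 11 × $7 = $77
  B–Distribution1: 73 × $4 = $292
  C–Distribution1: 34 × $3 = $102
  D–Distribution2: 38 × $5 = $190
  D–Distribution3: 35 × $5 = $175
Total = 600 + 77 + 292 + 102 + 190 + 175 = $1436.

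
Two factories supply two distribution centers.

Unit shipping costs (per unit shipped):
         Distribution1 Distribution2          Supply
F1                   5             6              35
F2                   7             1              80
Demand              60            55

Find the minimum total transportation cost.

405

One minimum-cost allocation:
  F1 to Distribution1: 35 × 5 = 175
  F2 to Distribution1: 25 × 7 = 175
  F2 to Distribution2: 55 × 1 = 55
Total = 175 + 175 + 55 = 405.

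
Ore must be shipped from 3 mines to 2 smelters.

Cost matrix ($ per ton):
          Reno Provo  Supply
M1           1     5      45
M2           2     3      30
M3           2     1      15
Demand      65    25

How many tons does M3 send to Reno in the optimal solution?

Solving gives:
  M1 to Reno: 45 × $1 = $45
  M2 to Reno: 20 × $2 = $40
  M2 to Provo: 10 × $3 = $30
  M3 to Provo: 15 × $1 = $15
Total cost = $130.
The route M3→Reno is not used.

0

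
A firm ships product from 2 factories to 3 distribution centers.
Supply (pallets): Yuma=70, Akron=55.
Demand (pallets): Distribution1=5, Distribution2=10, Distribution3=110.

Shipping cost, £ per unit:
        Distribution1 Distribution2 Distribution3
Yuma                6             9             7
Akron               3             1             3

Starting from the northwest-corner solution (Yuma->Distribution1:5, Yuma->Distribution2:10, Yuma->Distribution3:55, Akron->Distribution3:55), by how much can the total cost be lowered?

40

Current plan cost = 5·6 + 10·9 + 55·7 + 55·3 = £670.
Optimal plan:
  Yuma to Distribution1: 5 × £6 = £30
  Yuma to Distribution3: 65 × £7 = £455
  Akron to Distribution2: 10 × £1 = £10
  Akron to Distribution3: 45 × £3 = £135
Optimal cost = £630.
Saving = 670 − 630 = £40.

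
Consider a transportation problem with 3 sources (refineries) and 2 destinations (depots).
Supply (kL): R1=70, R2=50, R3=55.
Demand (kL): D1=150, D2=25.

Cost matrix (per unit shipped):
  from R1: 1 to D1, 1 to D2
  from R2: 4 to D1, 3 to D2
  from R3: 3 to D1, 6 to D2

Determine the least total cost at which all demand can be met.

410

An optimal shipping plan:
  R1→D1: 70 × 1 = 70
  R2→D1: 25 × 4 = 100
  R2→D2: 25 × 3 = 75
  R3→D1: 55 × 3 = 165
Total = 70 + 100 + 75 + 165 = 410.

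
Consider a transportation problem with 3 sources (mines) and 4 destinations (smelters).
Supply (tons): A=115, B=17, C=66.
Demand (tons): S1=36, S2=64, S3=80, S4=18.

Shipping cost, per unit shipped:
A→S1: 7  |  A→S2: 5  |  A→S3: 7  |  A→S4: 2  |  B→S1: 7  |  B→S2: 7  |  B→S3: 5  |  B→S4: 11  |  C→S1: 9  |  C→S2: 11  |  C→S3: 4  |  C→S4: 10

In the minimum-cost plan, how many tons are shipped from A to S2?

64

Optimal shipments:
  A–S1: 33 × 7 = 231
  A–S2: 64 × 5 = 320
  A–S4: 18 × 2 = 36
  B–S1: 3 × 7 = 21
  B–S3: 14 × 5 = 70
  C–S3: 66 × 4 = 264
Total cost = 942.
So A→S2 carries 64 tons.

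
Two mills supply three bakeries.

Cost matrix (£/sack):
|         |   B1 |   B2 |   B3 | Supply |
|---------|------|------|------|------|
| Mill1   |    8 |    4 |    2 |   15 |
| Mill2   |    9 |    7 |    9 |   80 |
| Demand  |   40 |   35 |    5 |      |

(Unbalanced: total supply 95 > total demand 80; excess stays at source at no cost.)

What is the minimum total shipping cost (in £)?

585

An optimal shipping plan:
  Mill1 to B2: 10 × £4 = £40
  Mill1 to B3: 5 × £2 = £10
  Mill2 to B1: 40 × £9 = £360
  Mill2 to B2: 25 × £7 = £175
Total = 40 + 10 + 360 + 175 = £585.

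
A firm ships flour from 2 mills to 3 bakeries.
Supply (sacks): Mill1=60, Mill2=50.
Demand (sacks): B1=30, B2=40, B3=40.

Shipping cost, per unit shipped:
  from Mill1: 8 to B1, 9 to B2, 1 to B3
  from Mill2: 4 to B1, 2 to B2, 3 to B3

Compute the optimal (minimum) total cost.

Optimal allocation:
  Mill1->B1: 20 sacks
  Mill1->B3: 40 sacks
  Mill2->B1: 10 sacks
  Mill2->B2: 40 sacks
Total cost = 320.

320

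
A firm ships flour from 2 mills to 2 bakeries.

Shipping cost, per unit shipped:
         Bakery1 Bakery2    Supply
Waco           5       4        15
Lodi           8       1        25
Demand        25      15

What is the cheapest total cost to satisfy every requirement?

An optimal shipping plan:
  Waco to Bakery1: 15 × 5 = 75
  Lodi to Bakery1: 10 × 8 = 80
  Lodi to Bakery2: 15 × 1 = 15
Total = 75 + 80 + 15 = 170.
(Supply check: Waco ships 15; Lodi ships 25.)

170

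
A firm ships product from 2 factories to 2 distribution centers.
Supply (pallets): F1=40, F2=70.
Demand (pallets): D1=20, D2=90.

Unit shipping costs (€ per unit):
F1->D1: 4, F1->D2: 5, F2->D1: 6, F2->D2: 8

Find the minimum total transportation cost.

Optimal allocation:
  F1→D2: 40 × €5 = €200
  F2→D1: 20 × €6 = €120
  F2→D2: 50 × €8 = €400
Total = 200 + 120 + 400 = €720.
(Supply check: F1 ships 40; F2 ships 70.)

720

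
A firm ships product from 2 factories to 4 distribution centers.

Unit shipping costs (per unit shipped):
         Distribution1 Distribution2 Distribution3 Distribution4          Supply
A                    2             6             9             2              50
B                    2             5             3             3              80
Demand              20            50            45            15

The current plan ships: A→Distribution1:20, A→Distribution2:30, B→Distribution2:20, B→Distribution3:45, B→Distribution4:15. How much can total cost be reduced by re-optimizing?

30

Current plan cost = 20·2 + 30·6 + 20·5 + 45·3 + 15·3 = 500.
Optimal plan:
  A–Distribution1: 20 × 2 = 40
  A–Distribution2: 15 × 6 = 90
  A–Distribution4: 15 × 2 = 30
  B–Distribution2: 35 × 5 = 175
  B–Distribution3: 45 × 3 = 135
Optimal cost = 470.
Saving = 500 − 470 = 30.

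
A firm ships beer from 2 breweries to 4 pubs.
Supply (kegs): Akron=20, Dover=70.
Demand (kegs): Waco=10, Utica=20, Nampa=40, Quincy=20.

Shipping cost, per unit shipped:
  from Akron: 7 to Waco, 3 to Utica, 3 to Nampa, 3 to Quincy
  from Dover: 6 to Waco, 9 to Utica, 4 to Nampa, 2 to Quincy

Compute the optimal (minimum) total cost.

320

A cheapest plan:
  Akron to Utica: 20 kegs
  Dover to Waco: 10 kegs
  Dover to Nampa: 40 kegs
  Dover to Quincy: 20 kegs
Total cost = 320.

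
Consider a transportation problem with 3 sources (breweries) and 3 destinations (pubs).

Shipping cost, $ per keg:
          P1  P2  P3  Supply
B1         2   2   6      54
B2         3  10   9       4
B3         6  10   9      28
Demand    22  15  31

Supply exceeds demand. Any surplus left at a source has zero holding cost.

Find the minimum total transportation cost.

An optimal shipping plan:
  B1–P1: 18 × $2 = $36
  B1–P2: 15 × $2 = $30
  B1–P3: 21 × $6 = $126
  B2–P1: 4 × $3 = $12
  B3–P3: 10 × $9 = $90
Total = 36 + 30 + 126 + 12 + 90 = $294.

294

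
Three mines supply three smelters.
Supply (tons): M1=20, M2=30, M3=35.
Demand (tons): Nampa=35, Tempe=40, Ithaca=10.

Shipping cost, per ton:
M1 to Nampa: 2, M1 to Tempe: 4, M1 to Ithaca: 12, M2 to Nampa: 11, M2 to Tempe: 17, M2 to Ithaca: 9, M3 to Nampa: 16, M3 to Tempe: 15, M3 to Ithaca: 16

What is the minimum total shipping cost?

One minimum-cost allocation:
  M1→Nampa: 15 × 2 = 30
  M1→Tempe: 5 × 4 = 20
  M2→Nampa: 20 × 11 = 220
  M2→Ithaca: 10 × 9 = 90
  M3→Tempe: 35 × 15 = 525
Total = 30 + 20 + 220 + 90 + 525 = 885.

885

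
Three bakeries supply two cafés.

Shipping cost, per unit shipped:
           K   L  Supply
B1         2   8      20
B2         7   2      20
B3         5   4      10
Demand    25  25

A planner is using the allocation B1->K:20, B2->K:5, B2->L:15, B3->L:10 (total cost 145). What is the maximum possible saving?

Current plan cost = 20·2 + 5·7 + 15·2 + 10·4 = 145.
Optimal plan:
  B1→K: 20 × 2 = 40
  B2→L: 20 × 2 = 40
  B3→K: 5 × 5 = 25
  B3→L: 5 × 4 = 20
Optimal cost = 125.
Saving = 145 − 125 = 20.

20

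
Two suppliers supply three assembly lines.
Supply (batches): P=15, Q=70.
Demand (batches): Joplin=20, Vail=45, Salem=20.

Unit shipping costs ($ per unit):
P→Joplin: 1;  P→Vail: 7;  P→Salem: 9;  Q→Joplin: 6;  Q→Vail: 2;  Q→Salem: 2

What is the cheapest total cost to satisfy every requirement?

An optimal shipping plan:
  P→Joplin: 15 × $1 = $15
  Q→Joplin: 5 × $6 = $30
  Q→Vail: 45 × $2 = $90
  Q→Salem: 20 × $2 = $40
Total = 15 + 30 + 90 + 40 = $175.
(Supply check: P ships 15; Q ships 70.)

175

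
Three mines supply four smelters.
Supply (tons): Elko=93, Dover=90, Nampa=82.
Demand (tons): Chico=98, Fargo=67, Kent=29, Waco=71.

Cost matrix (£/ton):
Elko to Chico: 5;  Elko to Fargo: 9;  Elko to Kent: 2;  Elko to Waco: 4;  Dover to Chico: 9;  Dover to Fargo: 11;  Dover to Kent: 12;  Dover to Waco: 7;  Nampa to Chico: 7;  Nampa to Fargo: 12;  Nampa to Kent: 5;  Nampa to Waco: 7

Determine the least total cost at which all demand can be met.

1802

A cheapest plan:
  Elko–Chico: 16 × £5 = £80
  Elko–Kent: 29 × £2 = £58
  Elko–Waco: 48 × £4 = £192
  Dover–Fargo: 67 × £11 = £737
  Dover–Waco: 23 × £7 = £161
  Nampa–Chico: 82 × £7 = £574
Total = 80 + 58 + 192 + 737 + 161 + 574 = £1802.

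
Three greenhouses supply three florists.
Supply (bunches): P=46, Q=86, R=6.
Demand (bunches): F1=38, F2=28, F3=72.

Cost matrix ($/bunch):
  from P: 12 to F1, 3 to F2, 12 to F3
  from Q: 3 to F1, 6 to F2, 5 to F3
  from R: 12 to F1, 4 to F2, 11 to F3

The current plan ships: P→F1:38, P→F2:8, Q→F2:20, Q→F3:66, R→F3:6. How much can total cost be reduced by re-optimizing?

276

Current plan cost = 38·12 + 8·3 + 20·6 + 66·5 + 6·11 = $996.
Optimal plan:
  P→F2: 28 bunches
  P→F3: 18 bunches
  Q→F1: 38 bunches
  Q→F3: 48 bunches
  R→F3: 6 bunches
Optimal cost = $720.
Saving = 996 − 720 = $276.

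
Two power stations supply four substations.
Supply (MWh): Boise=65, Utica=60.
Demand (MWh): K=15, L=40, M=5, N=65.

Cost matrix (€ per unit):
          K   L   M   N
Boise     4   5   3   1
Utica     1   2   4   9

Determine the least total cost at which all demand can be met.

180

A cheapest plan:
  Boise->N: 65 × €1 = €65
  Utica->K: 15 × €1 = €15
  Utica->L: 40 × €2 = €80
  Utica->M: 5 × €4 = €20
Total = 65 + 15 + 80 + 20 = €180.
(Supply check: Boise ships 65; Utica ships 60.)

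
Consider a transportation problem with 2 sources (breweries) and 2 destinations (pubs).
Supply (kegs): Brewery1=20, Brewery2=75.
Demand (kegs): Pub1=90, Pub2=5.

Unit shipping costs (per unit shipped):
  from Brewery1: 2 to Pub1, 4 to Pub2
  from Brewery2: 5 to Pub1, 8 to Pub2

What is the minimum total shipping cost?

Optimal allocation:
  Brewery1->Pub1: 15 kegs
  Brewery1->Pub2: 5 kegs
  Brewery2->Pub1: 75 kegs
Total cost = 425.
(Supply check: Brewery1 ships 20; Brewery2 ships 75.)

425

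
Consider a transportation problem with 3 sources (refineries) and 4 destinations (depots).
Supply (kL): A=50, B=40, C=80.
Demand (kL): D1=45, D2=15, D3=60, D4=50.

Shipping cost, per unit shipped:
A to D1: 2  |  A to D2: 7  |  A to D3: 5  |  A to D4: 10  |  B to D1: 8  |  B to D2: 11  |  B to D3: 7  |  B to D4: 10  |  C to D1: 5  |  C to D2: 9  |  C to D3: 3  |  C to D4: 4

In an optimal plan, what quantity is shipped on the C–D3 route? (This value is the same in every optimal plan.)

30

Solving gives:
  A→D1: 45 × 2 = 90
  A→D2: 5 × 7 = 35
  B→D2: 10 × 11 = 110
  B→D3: 30 × 7 = 210
  C→D3: 30 × 3 = 90
  C→D4: 50 × 4 = 200
Total cost = 735.
So C→D3 carries 30 kL.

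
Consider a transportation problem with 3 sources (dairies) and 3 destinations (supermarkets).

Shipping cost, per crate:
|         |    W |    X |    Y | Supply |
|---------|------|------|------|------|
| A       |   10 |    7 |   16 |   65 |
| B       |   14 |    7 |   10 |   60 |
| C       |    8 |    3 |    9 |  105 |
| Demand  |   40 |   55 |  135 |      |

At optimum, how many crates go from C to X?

Optimal shipments:
  A–W: 40 × 10 = 400
  A–X: 25 × 7 = 175
  B–Y: 60 × 10 = 600
  C–X: 30 × 3 = 90
  C–Y: 75 × 9 = 675
Total cost = 1940.
So C→X carries 30 crates.

30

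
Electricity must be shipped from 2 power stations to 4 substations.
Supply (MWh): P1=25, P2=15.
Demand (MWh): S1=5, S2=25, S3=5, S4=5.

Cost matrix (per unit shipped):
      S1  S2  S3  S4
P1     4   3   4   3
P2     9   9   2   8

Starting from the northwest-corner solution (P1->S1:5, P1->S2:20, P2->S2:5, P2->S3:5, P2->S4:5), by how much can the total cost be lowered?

5

Current plan cost = 5·4 + 20·3 + 5·9 + 5·2 + 5·8 = 175.
Optimal plan:
  P1–S2: 25 × 3 = 75
  P2–S1: 5 × 9 = 45
  P2–S3: 5 × 2 = 10
  P2–S4: 5 × 8 = 40
Optimal cost = 170.
Saving = 175 − 170 = 5.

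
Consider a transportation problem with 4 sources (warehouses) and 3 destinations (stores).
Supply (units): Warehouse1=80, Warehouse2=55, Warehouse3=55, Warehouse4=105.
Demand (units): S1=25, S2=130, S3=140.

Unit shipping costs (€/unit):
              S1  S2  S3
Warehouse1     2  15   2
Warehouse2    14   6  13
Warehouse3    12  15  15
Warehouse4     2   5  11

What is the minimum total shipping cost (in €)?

1795

A cheapest plan:
  Warehouse1->S3: 80 units
  Warehouse2->S2: 55 units
  Warehouse3->S3: 55 units
  Warehouse4->S1: 25 units
  Warehouse4->S2: 75 units
  Warehouse4->S3: 5 units
Total cost = €1795.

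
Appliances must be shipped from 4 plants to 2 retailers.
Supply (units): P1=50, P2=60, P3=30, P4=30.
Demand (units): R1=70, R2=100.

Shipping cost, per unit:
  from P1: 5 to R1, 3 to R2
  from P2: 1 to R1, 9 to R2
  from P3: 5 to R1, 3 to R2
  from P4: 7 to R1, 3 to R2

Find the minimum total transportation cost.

One minimum-cost allocation:
  P1->R1: 10 × 5 = 50
  P1->R2: 40 × 3 = 120
  P2->R1: 60 × 1 = 60
  P3->R2: 30 × 3 = 90
  P4->R2: 30 × 3 = 90
Total = 50 + 120 + 60 + 90 + 90 = 410.

410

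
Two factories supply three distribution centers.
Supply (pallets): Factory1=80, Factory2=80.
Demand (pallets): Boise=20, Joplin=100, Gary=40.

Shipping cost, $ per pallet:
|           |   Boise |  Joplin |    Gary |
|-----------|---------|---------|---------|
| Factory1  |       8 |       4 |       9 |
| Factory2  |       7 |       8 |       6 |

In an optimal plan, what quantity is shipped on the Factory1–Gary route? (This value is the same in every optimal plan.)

The minimum-cost plan:
  Factory1 to Joplin: 80 pallets
  Factory2 to Boise: 20 pallets
  Factory2 to Joplin: 20 pallets
  Factory2 to Gary: 40 pallets
Total cost = $860.
The route Factory1→Gary is not used.

0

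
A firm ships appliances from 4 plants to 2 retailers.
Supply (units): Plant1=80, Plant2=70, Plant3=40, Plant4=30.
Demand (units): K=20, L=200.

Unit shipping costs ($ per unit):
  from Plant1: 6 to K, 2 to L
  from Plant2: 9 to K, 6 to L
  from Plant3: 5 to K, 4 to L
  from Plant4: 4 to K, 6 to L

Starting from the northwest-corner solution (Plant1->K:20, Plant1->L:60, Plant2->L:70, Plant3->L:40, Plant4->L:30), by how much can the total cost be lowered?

120

Current plan cost = 20·6 + 60·2 + 70·6 + 40·4 + 30·6 = $1000.
Optimal plan:
  Plant1 to L: 80 × $2 = $160
  Plant2 to L: 70 × $6 = $420
  Plant3 to L: 40 × $4 = $160
  Plant4 to K: 20 × $4 = $80
  Plant4 to L: 10 × $6 = $60
Optimal cost = $880.
Saving = 1000 − 880 = $120.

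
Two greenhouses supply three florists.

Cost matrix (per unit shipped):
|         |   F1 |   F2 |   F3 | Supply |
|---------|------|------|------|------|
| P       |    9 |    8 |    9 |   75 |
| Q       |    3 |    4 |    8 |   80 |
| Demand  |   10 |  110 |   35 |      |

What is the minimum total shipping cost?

945

A cheapest plan:
  P→F2: 40 × 8 = 320
  P→F3: 35 × 9 = 315
  Q→F1: 10 × 3 = 30
  Q→F2: 70 × 4 = 280
Total = 320 + 315 + 30 + 280 = 945.
(Supply check: P ships 75; Q ships 80.)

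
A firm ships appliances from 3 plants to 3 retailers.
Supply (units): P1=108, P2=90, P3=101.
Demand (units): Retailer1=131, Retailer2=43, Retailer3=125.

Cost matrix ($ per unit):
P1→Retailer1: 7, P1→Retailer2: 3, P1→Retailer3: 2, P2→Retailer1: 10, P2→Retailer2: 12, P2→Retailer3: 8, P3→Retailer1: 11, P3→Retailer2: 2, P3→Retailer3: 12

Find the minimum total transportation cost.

1806

One minimum-cost allocation:
  P1→Retailer3: 108 × $2 = $216
  P2→Retailer1: 73 × $10 = $730
  P2→Retailer3: 17 × $8 = $136
  P3→Retailer1: 58 × $11 = $638
  P3→Retailer2: 43 × $2 = $86
Total = 216 + 730 + 136 + 638 + 86 = $1806.
(Supply check: P1 ships 108; P2 ships 90; P3 ships 101.)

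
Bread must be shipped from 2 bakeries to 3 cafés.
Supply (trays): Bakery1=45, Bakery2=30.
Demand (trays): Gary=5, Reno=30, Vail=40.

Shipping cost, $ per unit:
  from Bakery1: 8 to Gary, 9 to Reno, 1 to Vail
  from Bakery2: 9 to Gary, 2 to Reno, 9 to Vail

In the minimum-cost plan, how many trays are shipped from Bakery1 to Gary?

5

The minimum-cost plan:
  Bakery1–Gary: 5 × $8 = $40
  Bakery1–Vail: 40 × $1 = $40
  Bakery2–Reno: 30 × $2 = $60
Total cost = $140.
So Bakery1→Gary carries 5 trays.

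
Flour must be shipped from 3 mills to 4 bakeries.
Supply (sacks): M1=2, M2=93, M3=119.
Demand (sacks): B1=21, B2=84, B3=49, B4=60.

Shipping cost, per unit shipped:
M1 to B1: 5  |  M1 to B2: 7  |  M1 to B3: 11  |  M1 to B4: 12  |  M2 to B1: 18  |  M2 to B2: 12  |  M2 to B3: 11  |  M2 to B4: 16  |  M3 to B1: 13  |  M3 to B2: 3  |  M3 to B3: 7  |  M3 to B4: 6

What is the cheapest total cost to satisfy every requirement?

1728

One minimum-cost allocation:
  M1 to B1: 2 × 5 = 10
  M2 to B1: 19 × 18 = 342
  M2 to B2: 25 × 12 = 300
  M2 to B3: 49 × 11 = 539
  M3 to B2: 59 × 3 = 177
  M3 to B4: 60 × 6 = 360
Total = 10 + 342 + 300 + 539 + 177 + 360 = 1728.
(Supply check: M1 ships 2; M2 ships 93; M3 ships 119.)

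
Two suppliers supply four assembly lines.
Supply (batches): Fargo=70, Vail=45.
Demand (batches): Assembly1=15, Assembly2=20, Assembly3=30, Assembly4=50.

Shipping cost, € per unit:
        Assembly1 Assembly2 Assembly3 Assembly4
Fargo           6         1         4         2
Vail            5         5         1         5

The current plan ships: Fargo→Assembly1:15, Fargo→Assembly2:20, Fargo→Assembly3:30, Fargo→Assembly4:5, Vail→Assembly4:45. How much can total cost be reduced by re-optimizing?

240

Current plan cost = 15·6 + 20·1 + 30·4 + 5·2 + 45·5 = €465.
Optimal plan:
  Fargo→Assembly2: 20 × €1 = €20
  Fargo→Assembly4: 50 × €2 = €100
  Vail→Assembly1: 15 × €5 = €75
  Vail→Assembly3: 30 × €1 = €30
Optimal cost = €225.
Saving = 465 − 225 = €240.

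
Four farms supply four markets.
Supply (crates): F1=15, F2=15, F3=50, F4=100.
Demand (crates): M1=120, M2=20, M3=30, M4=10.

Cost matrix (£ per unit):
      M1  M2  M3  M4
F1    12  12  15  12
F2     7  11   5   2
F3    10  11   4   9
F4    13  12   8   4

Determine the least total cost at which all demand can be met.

Optimal allocation:
  F1–M1: 15 × £12 = £180
  F2–M1: 15 × £7 = £105
  F3–M1: 20 × £10 = £200
  F3–M3: 30 × £4 = £120
  F4–M1: 70 × £13 = £910
  F4–M2: 20 × £12 = £240
  F4–M4: 10 × £4 = £40
Total = 180 + 105 + 200 + 120 + 910 + 240 + 40 = £1795.
(Supply check: F1 ships 15; F2 ships 15; F3 ships 50; F4 ships 100.)

1795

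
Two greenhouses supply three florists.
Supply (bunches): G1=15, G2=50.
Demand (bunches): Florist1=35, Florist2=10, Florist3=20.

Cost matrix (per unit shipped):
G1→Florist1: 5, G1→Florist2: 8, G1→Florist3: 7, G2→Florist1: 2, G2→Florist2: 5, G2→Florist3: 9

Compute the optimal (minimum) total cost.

One minimum-cost allocation:
  G1→Florist3: 15 × 7 = 105
  G2→Florist1: 35 × 2 = 70
  G2→Florist2: 10 × 5 = 50
  G2→Florist3: 5 × 9 = 45
Total = 105 + 70 + 50 + 45 = 270.

270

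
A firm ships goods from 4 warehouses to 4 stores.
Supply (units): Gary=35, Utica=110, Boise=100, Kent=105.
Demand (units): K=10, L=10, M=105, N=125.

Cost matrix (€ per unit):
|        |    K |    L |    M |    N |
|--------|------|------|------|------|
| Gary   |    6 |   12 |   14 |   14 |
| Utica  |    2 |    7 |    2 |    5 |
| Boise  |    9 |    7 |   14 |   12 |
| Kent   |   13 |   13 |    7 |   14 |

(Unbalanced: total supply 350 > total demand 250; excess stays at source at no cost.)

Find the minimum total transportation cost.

A cheapest plan:
  Gary to K: 10 × €6 = €60
  Utica to N: 110 × €5 = €550
  Boise to L: 10 × €7 = €70
  Boise to N: 15 × €12 = €180
  Kent to M: 105 × €7 = €735
Total = 60 + 550 + 70 + 180 + 735 = €1595.

1595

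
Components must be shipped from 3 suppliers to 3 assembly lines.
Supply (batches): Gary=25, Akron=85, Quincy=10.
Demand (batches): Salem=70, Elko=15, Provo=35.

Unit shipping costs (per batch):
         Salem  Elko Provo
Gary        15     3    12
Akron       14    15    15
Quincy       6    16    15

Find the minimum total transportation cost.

1440

Optimal allocation:
  Gary->Elko: 15 × 3 = 45
  Gary->Provo: 10 × 12 = 120
  Akron->Salem: 60 × 14 = 840
  Akron->Provo: 25 × 15 = 375
  Quincy->Salem: 10 × 6 = 60
Total = 45 + 120 + 840 + 375 + 60 = 1440.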